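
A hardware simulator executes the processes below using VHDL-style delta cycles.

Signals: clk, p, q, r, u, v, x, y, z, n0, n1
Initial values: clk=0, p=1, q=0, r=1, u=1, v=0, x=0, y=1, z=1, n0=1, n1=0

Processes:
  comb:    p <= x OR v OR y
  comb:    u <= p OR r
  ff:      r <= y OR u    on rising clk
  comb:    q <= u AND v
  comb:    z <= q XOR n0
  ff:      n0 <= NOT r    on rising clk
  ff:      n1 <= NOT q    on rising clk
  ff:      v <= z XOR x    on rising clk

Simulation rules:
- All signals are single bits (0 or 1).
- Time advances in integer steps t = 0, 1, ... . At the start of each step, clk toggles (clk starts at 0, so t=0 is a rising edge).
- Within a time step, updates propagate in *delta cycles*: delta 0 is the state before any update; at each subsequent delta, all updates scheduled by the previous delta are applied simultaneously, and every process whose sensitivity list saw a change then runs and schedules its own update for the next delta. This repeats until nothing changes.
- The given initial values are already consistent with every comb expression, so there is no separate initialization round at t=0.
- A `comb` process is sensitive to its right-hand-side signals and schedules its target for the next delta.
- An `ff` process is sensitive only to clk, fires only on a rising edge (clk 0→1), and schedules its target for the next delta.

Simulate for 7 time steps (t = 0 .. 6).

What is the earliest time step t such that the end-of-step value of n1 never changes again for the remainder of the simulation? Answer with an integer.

[bits: y,u,p,clk,z,n1,v,r,q,n0,x]
t=0: Δ0=11101001010 Δ1=11111001010 Δ2=11111111000 Δ3=11110111100 Δ4=11111111100 | 4Δ
t=1: Δ0=11111111100 Δ1=11101111100 | 1Δ
t=2: Δ0=11101111100 Δ1=11111111100 Δ2=11111011100 | 2Δ
t=3: Δ0=11111011100 Δ1=11101011100 | 1Δ
t=4: Δ0=11101011100 Δ1=11111011100 | 1Δ
t=5: Δ0=11111011100 Δ1=11101011100 | 1Δ
t=6: Δ0=11101011100 Δ1=11111011100 | 1Δ

2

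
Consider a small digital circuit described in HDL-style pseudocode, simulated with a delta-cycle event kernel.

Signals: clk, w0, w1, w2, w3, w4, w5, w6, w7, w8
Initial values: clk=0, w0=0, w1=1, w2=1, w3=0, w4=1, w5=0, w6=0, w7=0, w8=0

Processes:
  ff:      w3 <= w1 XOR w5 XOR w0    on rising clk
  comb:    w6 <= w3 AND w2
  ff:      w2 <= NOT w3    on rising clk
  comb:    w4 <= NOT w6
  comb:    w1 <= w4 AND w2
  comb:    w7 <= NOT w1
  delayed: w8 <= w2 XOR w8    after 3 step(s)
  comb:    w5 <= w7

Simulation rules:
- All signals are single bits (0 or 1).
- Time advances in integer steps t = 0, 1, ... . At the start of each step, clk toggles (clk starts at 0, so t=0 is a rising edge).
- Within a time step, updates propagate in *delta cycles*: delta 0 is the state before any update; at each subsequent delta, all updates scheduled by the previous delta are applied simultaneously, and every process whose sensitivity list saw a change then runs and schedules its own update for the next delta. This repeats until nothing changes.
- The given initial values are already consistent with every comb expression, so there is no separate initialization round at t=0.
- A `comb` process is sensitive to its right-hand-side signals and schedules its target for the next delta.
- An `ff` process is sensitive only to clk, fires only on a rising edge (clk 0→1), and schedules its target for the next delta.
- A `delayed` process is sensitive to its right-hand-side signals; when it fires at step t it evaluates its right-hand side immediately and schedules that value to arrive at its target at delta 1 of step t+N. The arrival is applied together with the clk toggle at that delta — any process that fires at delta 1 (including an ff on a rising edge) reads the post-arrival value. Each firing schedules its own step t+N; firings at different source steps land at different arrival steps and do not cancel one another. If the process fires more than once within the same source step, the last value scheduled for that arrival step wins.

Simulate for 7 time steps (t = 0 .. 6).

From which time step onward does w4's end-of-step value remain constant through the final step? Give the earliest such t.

t0.Δ0 w3=0 w4=1 w2=1 clk=0 w5=0 w6=0 w7=0 w1=1 w0=0 w8=0
t0.Δ1 w3=0 w4=1 w2=1 clk=1 w5=0 w6=0 w7=0 w1=1 w0=0 w8=0
t0.Δ2 w3=1 w4=1 w2=1 clk=1 w5=0 w6=0 w7=0 w1=1 w0=0 w8=0
t0.Δ3 w3=1 w4=1 w2=1 clk=1 w5=0 w6=1 w7=0 w1=1 w0=0 w8=0
t0.Δ4 w3=1 w4=0 w2=1 clk=1 w5=0 w6=1 w7=0 w1=1 w0=0 w8=0
t0.Δ5 w3=1 w4=0 w2=1 clk=1 w5=0 w6=1 w7=0 w1=0 w0=0 w8=0
t0.Δ6 w3=1 w4=0 w2=1 clk=1 w5=0 w6=1 w7=1 w1=0 w0=0 w8=0
t0.Δ7 w3=1 w4=0 w2=1 clk=1 w5=1 w6=1 w7=1 w1=0 w0=0 w8=0
t1.Δ0 w3=1 w4=0 w2=1 clk=1 w5=1 w6=1 w7=1 w1=0 w0=0 w8=0
t1.Δ1 w3=1 w4=0 w2=1 clk=0 w5=1 w6=1 w7=1 w1=0 w0=0 w8=0
t2.Δ0 w3=1 w4=0 w2=1 clk=0 w5=1 w6=1 w7=1 w1=0 w0=0 w8=0
t2.Δ1 w3=1 w4=0 w2=1 clk=1 w5=1 w6=1 w7=1 w1=0 w0=0 w8=0
t2.Δ2 w3=1 w4=0 w2=0 clk=1 w5=1 w6=1 w7=1 w1=0 w0=0 w8=0
t2.Δ3 w3=1 w4=0 w2=0 clk=1 w5=1 w6=0 w7=1 w1=0 w0=0 w8=0
t2.Δ4 w3=1 w4=1 w2=0 clk=1 w5=1 w6=0 w7=1 w1=0 w0=0 w8=0
t3.Δ0 w3=1 w4=1 w2=0 clk=1 w5=1 w6=0 w7=1 w1=0 w0=0 w8=0
t3.Δ1 w3=1 w4=1 w2=0 clk=0 w5=1 w6=0 w7=1 w1=0 w0=0 w8=0
t4.Δ0 w3=1 w4=1 w2=0 clk=0 w5=1 w6=0 w7=1 w1=0 w0=0 w8=0
t4.Δ1 w3=1 w4=1 w2=0 clk=1 w5=1 w6=0 w7=1 w1=0 w0=0 w8=0
t5.Δ0 w3=1 w4=1 w2=0 clk=1 w5=1 w6=0 w7=1 w1=0 w0=0 w8=0
t5.Δ1 w3=1 w4=1 w2=0 clk=0 w5=1 w6=0 w7=1 w1=0 w0=0 w8=0
t6.Δ0 w3=1 w4=1 w2=0 clk=0 w5=1 w6=0 w7=1 w1=0 w0=0 w8=0
t6.Δ1 w3=1 w4=1 w2=0 clk=1 w5=1 w6=0 w7=1 w1=0 w0=0 w8=0

2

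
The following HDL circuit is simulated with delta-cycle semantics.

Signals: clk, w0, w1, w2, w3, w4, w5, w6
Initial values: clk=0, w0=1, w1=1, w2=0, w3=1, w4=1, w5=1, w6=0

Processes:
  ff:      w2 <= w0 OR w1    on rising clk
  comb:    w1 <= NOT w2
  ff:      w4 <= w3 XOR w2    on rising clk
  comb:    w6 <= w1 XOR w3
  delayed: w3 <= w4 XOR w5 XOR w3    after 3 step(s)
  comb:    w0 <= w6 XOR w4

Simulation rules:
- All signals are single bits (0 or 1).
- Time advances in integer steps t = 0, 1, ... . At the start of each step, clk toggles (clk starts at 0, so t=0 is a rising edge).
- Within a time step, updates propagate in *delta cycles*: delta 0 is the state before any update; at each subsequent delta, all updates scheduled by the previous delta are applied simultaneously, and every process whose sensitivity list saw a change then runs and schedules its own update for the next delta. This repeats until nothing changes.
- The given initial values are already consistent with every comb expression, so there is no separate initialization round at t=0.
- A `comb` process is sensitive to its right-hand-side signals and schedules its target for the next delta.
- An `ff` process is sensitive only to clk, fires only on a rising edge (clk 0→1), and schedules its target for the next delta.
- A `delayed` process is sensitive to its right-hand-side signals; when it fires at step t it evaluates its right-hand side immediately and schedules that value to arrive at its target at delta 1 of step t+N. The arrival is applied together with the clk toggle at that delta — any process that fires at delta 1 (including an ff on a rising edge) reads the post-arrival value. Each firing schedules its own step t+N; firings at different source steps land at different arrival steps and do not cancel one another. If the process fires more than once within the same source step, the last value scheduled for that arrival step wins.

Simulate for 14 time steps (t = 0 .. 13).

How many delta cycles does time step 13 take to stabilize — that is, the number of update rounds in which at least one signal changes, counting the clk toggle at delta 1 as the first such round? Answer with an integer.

t=0 Δ0: clk=0 w5=1 w2=0 w0=1 w3=1 w1=1 w4=1 w6=0
  Δ1: clk:0→1
  Δ2: w2:0→1
  Δ3: w1:1→0
  Δ4: w6:0→1
  Δ5: w0:1→0
  (5Δ to stable)
t=1 Δ0: clk=1 w5=1 w2=1 w0=0 w3=1 w1=0 w4=1 w6=1
  Δ1: clk:1→0
  (1Δ to stable)
t=2 Δ0: clk=0 w5=1 w2=1 w0=0 w3=1 w1=0 w4=1 w6=1
  Δ1: clk:0→1
  Δ2: w2:1→0, w4:1→0
  Δ3: w0:0→1, w1:0→1
  Δ4: w6:1→0
  Δ5: w0:1→0
  (5Δ to stable)
t=3 Δ0: clk=1 w5=1 w2=0 w0=0 w3=1 w1=1 w4=0 w6=0
  Δ1: clk:1→0
  (1Δ to stable)
t=4 Δ0: clk=0 w5=1 w2=0 w0=0 w3=1 w1=1 w4=0 w6=0
  Δ1: clk:0→1
  Δ2: w2:0→1, w4:0→1
  Δ3: w0:0→1, w1:1→0
  Δ4: w6:0→1
  Δ5: w0:1→0
  (5Δ to stable)
t=5 Δ0: clk=1 w5=1 w2=1 w0=0 w3=1 w1=0 w4=1 w6=1
  Δ1: clk:1→0, w3:1→0
  Δ2: w6:1→0
  Δ3: w0:0→1
  (3Δ to stable)
t=6 Δ0: clk=0 w5=1 w2=1 w0=1 w3=0 w1=0 w4=1 w6=0
  Δ1: clk:0→1
  (1Δ to stable)
t=7 Δ0: clk=1 w5=1 w2=1 w0=1 w3=0 w1=0 w4=1 w6=0
  Δ1: clk:1→0, w3:0→1
  Δ2: w6:0→1
  Δ3: w0:1→0
  (3Δ to stable)
t=8 Δ0: clk=0 w5=1 w2=1 w0=0 w3=1 w1=0 w4=1 w6=1
  Δ1: clk:0→1, w3:1→0
  Δ2: w2:1→0, w6:1→0
  Δ3: w0:0→1, w1:0→1
  Δ4: w6:0→1
  Δ5: w0:1→0
  (5Δ to stable)
t=9 Δ0: clk=1 w5=1 w2=0 w0=0 w3=0 w1=1 w4=1 w6=1
  Δ1: clk:1→0
  (1Δ to stable)
t=10 Δ0: clk=0 w5=1 w2=0 w0=0 w3=0 w1=1 w4=1 w6=1
  Δ1: clk:0→1, w3:0→1
  Δ2: w2:0→1, w6:1→0
  Δ3: w0:0→1, w1:1→0
  Δ4: w6:0→1
  Δ5: w0:1→0
  (5Δ to stable)
t=11 Δ0: clk=1 w5=1 w2=1 w0=0 w3=1 w1=0 w4=1 w6=1
  Δ1: clk:1→0, w3:1→0
  Δ2: w6:1→0
  Δ3: w0:0→1
  (3Δ to stable)
t=12 Δ0: clk=0 w5=1 w2=1 w0=1 w3=0 w1=0 w4=1 w6=0
  Δ1: clk:0→1
  (1Δ to stable)
t=13 Δ0: clk=1 w5=1 w2=1 w0=1 w3=0 w1=0 w4=1 w6=0
  Δ1: clk:1→0, w3:0→1
  Δ2: w6:0→1
  Δ3: w0:1→0
  (3Δ to stable)

3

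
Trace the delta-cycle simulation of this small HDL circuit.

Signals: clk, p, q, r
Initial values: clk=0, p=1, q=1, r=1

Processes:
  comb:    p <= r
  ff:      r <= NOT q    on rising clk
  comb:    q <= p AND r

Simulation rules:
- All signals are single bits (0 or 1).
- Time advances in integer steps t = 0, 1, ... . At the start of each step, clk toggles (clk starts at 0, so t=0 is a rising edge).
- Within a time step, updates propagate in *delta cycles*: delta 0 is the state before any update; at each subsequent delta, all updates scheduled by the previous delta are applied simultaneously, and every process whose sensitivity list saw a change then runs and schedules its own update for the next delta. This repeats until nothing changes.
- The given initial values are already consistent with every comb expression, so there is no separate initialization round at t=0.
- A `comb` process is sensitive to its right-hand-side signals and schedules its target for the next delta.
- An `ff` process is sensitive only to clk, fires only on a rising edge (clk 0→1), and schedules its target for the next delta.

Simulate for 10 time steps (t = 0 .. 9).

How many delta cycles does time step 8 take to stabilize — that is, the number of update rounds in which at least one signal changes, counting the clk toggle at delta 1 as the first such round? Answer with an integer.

3

[bits: r,p,clk,q]
t=0: Δ0=1101 Δ1=1111 Δ2=0111 Δ3=0010 | 3Δ
t=1: Δ0=0010 Δ1=0000 | 1Δ
t=2: Δ0=0000 Δ1=0010 Δ2=1010 Δ3=1110 Δ4=1111 | 4Δ
t=3: Δ0=1111 Δ1=1101 | 1Δ
t=4: Δ0=1101 Δ1=1111 Δ2=0111 Δ3=0010 | 3Δ
t=5: Δ0=0010 Δ1=0000 | 1Δ
t=6: Δ0=0000 Δ1=0010 Δ2=1010 Δ3=1110 Δ4=1111 | 4Δ
t=7: Δ0=1111 Δ1=1101 | 1Δ
t=8: Δ0=1101 Δ1=1111 Δ2=0111 Δ3=0010 | 3Δ
t=9: Δ0=0010 Δ1=0000 | 1Δ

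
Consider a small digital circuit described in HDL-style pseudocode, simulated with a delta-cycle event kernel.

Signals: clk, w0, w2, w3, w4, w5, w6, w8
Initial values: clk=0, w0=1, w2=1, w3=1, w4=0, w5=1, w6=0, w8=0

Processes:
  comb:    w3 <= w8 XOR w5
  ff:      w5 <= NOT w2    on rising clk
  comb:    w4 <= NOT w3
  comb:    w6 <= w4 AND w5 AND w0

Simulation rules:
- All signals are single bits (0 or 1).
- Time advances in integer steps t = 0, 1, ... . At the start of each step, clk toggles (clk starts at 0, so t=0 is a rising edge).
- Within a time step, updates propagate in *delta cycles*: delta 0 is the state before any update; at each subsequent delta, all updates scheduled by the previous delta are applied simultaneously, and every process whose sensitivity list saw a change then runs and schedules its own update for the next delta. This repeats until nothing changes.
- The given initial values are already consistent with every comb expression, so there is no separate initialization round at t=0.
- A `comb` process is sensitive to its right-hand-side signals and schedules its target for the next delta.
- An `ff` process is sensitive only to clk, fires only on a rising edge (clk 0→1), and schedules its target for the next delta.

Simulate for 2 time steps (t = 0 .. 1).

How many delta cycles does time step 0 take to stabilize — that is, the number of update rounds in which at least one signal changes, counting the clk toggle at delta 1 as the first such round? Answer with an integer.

4

t0.Δ0 w6=0 w8=0 clk=0 w5=1 w3=1 w0=1 w4=0 w2=1
t0.Δ1 w6=0 w8=0 clk=1 w5=1 w3=1 w0=1 w4=0 w2=1
t0.Δ2 w6=0 w8=0 clk=1 w5=0 w3=1 w0=1 w4=0 w2=1
t0.Δ3 w6=0 w8=0 clk=1 w5=0 w3=0 w0=1 w4=0 w2=1
t0.Δ4 w6=0 w8=0 clk=1 w5=0 w3=0 w0=1 w4=1 w2=1
t1.Δ0 w6=0 w8=0 clk=1 w5=0 w3=0 w0=1 w4=1 w2=1
t1.Δ1 w6=0 w8=0 clk=0 w5=0 w3=0 w0=1 w4=1 w2=1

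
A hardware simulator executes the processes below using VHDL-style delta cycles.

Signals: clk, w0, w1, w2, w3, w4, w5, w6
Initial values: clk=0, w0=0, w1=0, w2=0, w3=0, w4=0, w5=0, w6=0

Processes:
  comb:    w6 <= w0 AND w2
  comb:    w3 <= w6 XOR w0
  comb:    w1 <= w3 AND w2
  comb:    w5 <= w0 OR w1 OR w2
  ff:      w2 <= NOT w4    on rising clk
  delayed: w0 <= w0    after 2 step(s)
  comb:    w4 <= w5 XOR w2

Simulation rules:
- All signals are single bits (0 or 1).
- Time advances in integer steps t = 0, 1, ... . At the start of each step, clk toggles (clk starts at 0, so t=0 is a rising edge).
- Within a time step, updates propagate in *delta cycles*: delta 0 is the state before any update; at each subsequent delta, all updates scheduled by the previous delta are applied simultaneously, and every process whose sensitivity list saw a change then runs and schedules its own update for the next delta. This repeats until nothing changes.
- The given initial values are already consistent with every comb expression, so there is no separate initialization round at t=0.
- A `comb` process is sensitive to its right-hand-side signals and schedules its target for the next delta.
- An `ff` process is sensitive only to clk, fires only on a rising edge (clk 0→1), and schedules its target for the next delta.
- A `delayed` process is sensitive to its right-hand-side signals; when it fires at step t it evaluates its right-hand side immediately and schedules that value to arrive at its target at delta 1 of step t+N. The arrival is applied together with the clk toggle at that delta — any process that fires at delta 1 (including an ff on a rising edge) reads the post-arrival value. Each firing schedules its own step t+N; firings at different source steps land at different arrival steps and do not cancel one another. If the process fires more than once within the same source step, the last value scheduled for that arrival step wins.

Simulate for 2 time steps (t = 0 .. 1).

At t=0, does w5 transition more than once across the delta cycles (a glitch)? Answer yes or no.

t=0 Δ0: w0=0 w4=0 w5=0 w6=0 w2=0 w1=0 clk=0 w3=0
  Δ1: clk:0→1
  Δ2: w2:0→1
  Δ3: w4:0→1, w5:0→1
  Δ4: w4:1→0
  (4Δ to stable)
t=1 Δ0: w0=0 w4=0 w5=1 w6=0 w2=1 w1=0 clk=1 w3=0
  Δ1: clk:1→0
  (1Δ to stable)

no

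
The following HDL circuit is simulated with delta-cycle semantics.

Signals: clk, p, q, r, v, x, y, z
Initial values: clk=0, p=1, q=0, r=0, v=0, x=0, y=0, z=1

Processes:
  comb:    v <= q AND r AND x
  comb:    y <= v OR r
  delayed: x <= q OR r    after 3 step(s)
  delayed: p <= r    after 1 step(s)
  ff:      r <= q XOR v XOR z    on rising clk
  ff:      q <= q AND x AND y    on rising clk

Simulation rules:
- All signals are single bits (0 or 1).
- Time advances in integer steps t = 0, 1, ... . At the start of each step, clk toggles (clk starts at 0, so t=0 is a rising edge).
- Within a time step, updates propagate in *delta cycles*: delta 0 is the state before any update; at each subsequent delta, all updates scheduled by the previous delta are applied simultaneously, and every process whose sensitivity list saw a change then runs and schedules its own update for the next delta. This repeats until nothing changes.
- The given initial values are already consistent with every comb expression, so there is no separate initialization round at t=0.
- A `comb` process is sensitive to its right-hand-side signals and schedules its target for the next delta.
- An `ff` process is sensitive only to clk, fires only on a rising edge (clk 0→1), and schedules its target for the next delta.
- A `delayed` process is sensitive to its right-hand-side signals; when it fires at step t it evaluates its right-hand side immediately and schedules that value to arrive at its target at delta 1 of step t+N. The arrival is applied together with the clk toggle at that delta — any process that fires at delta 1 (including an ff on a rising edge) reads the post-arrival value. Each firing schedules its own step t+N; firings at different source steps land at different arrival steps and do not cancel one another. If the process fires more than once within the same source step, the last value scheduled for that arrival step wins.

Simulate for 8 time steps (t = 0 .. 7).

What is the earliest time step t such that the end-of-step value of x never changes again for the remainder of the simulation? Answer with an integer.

3

t=0 Δ0: z=1 y=0 clk=0 r=0 p=1 x=0 v=0 q=0
  Δ1: clk:0→1
  Δ2: r:0→1
  Δ3: y:0→1
  (3Δ to stable)
t=1 Δ0: z=1 y=1 clk=1 r=1 p=1 x=0 v=0 q=0
  Δ1: clk:1→0
  (1Δ to stable)
t=2 Δ0: z=1 y=1 clk=0 r=1 p=1 x=0 v=0 q=0
  Δ1: clk:0→1
  (1Δ to stable)
t=3 Δ0: z=1 y=1 clk=1 r=1 p=1 x=0 v=0 q=0
  Δ1: clk:1→0, x:0→1
  (1Δ to stable)
t=4 Δ0: z=1 y=1 clk=0 r=1 p=1 x=1 v=0 q=0
  Δ1: clk:0→1
  (1Δ to stable)
t=5 Δ0: z=1 y=1 clk=1 r=1 p=1 x=1 v=0 q=0
  Δ1: clk:1→0
  (1Δ to stable)
t=6 Δ0: z=1 y=1 clk=0 r=1 p=1 x=1 v=0 q=0
  Δ1: clk:0→1
  (1Δ to stable)
t=7 Δ0: z=1 y=1 clk=1 r=1 p=1 x=1 v=0 q=0
  Δ1: clk:1→0
  (1Δ to stable)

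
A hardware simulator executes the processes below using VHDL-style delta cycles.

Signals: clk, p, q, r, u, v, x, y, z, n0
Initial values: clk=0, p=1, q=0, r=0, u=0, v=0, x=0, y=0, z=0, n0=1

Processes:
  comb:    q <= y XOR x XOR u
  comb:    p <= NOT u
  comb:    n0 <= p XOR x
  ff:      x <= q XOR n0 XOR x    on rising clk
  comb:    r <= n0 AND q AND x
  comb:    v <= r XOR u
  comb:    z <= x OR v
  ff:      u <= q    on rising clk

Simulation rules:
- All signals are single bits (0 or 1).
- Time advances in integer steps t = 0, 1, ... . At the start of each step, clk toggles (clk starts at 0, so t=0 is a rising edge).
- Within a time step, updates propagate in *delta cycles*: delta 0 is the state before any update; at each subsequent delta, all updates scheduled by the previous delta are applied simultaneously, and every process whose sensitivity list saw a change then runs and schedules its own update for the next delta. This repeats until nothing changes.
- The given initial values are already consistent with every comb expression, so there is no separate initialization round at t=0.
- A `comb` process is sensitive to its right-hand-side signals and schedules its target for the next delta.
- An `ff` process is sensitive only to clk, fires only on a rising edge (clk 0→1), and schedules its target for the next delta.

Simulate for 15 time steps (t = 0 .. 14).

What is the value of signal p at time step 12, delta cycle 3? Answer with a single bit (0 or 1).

0

[bits: q,clk,n0,u,v,z,x,y,r,p]
t=0: Δ0=0010000001 Δ1=0110000001 Δ2=0110001001 Δ3=1100011001 | 3Δ
t=1: Δ0=1100011001 Δ1=1000011001 | 1Δ
t=2: Δ0=1000011001 Δ1=1100011001 Δ2=1101010001 Δ3=1111100000 Δ4=1101110000 | 4Δ
t=3: Δ0=1101110000 Δ1=1001110000 | 1Δ
t=4: Δ0=1001110000 Δ1=1101110000 Δ2=1101111000 Δ3=0111111000 | 3Δ
t=5: Δ0=0111111000 Δ1=0011111000 | 1Δ
t=6: Δ0=0011111000 Δ1=0111111000 Δ2=0110110000 Δ3=0100010001 Δ4=0110000001 | 4Δ
t=7: Δ0=0110000001 Δ1=0010000001 | 1Δ
t=8: Δ0=0010000001 Δ1=0110000001 Δ2=0110001001 Δ3=1100011001 | 3Δ
t=9: Δ0=1100011001 Δ1=1000011001 | 1Δ
t=10: Δ0=1000011001 Δ1=1100011001 Δ2=1101010001 Δ3=1111100000 Δ4=1101110000 | 4Δ
t=11: Δ0=1101110000 Δ1=1001110000 | 1Δ
t=12: Δ0=1001110000 Δ1=1101110000 Δ2=1101111000 Δ3=0111111000 | 3Δ
t=13: Δ0=0111111000 Δ1=0011111000 | 1Δ
t=14: Δ0=0011111000 Δ1=0111111000 Δ2=0110110000 Δ3=0100010001 Δ4=0110000001 | 4Δ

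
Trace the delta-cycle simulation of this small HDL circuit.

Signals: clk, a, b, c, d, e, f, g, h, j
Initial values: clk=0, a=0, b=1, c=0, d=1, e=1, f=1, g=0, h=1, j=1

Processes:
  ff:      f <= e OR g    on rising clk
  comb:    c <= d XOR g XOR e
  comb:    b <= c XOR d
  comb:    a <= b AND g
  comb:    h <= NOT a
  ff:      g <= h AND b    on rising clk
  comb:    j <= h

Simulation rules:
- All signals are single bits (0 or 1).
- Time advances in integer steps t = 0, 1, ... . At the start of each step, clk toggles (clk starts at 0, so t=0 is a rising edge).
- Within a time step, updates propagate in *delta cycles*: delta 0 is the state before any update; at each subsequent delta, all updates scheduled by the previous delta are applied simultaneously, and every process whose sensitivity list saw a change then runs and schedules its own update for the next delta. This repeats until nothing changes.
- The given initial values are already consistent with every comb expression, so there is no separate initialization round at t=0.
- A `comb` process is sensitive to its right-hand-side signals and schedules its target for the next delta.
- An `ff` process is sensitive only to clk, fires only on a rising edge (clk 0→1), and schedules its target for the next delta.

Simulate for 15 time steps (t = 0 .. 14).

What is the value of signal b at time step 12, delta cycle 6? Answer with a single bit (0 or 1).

0

t=0 Δ0: j=1 a=0 b=1 c=0 h=1 clk=0 e=1 f=1 g=0 d=1
  Δ1: clk:0→1
  Δ2: g:0→1
  Δ3: a:0→1, c:0→1
  Δ4: b:1→0, h:1→0
  Δ5: j:1→0, a:1→0
  Δ6: h:0→1
  Δ7: j:0→1
  (7Δ to stable)
t=1 Δ0: j=1 a=0 b=0 c=1 h=1 clk=1 e=1 f=1 g=1 d=1
  Δ1: clk:1→0
  (1Δ to stable)
t=2 Δ0: j=1 a=0 b=0 c=1 h=1 clk=0 e=1 f=1 g=1 d=1
  Δ1: clk:0→1
  Δ2: g:1→0
  Δ3: c:1→0
  Δ4: b:0→1
  (4Δ to stable)
t=3 Δ0: j=1 a=0 b=1 c=0 h=1 clk=1 e=1 f=1 g=0 d=1
  Δ1: clk:1→0
  (1Δ to stable)
t=4 Δ0: j=1 a=0 b=1 c=0 h=1 clk=0 e=1 f=1 g=0 d=1
  Δ1: clk:0→1
  Δ2: g:0→1
  Δ3: a:0→1, c:0→1
  Δ4: b:1→0, h:1→0
  Δ5: j:1→0, a:1→0
  Δ6: h:0→1
  Δ7: j:0→1
  (7Δ to stable)
t=5 Δ0: j=1 a=0 b=0 c=1 h=1 clk=1 e=1 f=1 g=1 d=1
  Δ1: clk:1→0
  (1Δ to stable)
t=6 Δ0: j=1 a=0 b=0 c=1 h=1 clk=0 e=1 f=1 g=1 d=1
  Δ1: clk:0→1
  Δ2: g:1→0
  Δ3: c:1→0
  Δ4: b:0→1
  (4Δ to stable)
t=7 Δ0: j=1 a=0 b=1 c=0 h=1 clk=1 e=1 f=1 g=0 d=1
  Δ1: clk:1→0
  (1Δ to stable)
t=8 Δ0: j=1 a=0 b=1 c=0 h=1 clk=0 e=1 f=1 g=0 d=1
  Δ1: clk:0→1
  Δ2: g:0→1
  Δ3: a:0→1, c:0→1
  Δ4: b:1→0, h:1→0
  Δ5: j:1→0, a:1→0
  Δ6: h:0→1
  Δ7: j:0→1
  (7Δ to stable)
t=9 Δ0: j=1 a=0 b=0 c=1 h=1 clk=1 e=1 f=1 g=1 d=1
  Δ1: clk:1→0
  (1Δ to stable)
t=10 Δ0: j=1 a=0 b=0 c=1 h=1 clk=0 e=1 f=1 g=1 d=1
  Δ1: clk:0→1
  Δ2: g:1→0
  Δ3: c:1→0
  Δ4: b:0→1
  (4Δ to stable)
t=11 Δ0: j=1 a=0 b=1 c=0 h=1 clk=1 e=1 f=1 g=0 d=1
  Δ1: clk:1→0
  (1Δ to stable)
t=12 Δ0: j=1 a=0 b=1 c=0 h=1 clk=0 e=1 f=1 g=0 d=1
  Δ1: clk:0→1
  Δ2: g:0→1
  Δ3: a:0→1, c:0→1
  Δ4: b:1→0, h:1→0
  Δ5: j:1→0, a:1→0
  Δ6: h:0→1
  Δ7: j:0→1
  (7Δ to stable)
t=13 Δ0: j=1 a=0 b=0 c=1 h=1 clk=1 e=1 f=1 g=1 d=1
  Δ1: clk:1→0
  (1Δ to stable)
t=14 Δ0: j=1 a=0 b=0 c=1 h=1 clk=0 e=1 f=1 g=1 d=1
  Δ1: clk:0→1
  Δ2: g:1→0
  Δ3: c:1→0
  Δ4: b:0→1
  (4Δ to stable)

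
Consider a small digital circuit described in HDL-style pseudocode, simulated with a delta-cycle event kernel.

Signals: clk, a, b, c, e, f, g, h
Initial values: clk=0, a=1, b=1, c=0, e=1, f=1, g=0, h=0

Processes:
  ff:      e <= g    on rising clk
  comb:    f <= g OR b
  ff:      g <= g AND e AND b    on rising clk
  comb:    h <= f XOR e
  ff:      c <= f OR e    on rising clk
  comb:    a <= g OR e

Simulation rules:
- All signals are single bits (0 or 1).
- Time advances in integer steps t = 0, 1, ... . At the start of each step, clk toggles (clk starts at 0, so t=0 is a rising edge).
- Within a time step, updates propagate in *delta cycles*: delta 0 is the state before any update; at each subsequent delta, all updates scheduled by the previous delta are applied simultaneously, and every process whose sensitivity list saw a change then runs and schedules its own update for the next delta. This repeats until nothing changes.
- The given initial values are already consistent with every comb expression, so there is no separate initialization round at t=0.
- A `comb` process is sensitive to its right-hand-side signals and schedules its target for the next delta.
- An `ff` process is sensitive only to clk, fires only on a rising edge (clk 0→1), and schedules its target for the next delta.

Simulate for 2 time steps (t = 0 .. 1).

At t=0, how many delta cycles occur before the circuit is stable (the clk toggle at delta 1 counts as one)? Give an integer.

3

t=0 Δ0: e=1 a=1 f=1 h=0 c=0 g=0 clk=0 b=1
  Δ1: clk:0→1
  Δ2: e:1→0, c:0→1
  Δ3: a:1→0, h:0→1
  (3Δ to stable)
t=1 Δ0: e=0 a=0 f=1 h=1 c=1 g=0 clk=1 b=1
  Δ1: clk:1→0
  (1Δ to stable)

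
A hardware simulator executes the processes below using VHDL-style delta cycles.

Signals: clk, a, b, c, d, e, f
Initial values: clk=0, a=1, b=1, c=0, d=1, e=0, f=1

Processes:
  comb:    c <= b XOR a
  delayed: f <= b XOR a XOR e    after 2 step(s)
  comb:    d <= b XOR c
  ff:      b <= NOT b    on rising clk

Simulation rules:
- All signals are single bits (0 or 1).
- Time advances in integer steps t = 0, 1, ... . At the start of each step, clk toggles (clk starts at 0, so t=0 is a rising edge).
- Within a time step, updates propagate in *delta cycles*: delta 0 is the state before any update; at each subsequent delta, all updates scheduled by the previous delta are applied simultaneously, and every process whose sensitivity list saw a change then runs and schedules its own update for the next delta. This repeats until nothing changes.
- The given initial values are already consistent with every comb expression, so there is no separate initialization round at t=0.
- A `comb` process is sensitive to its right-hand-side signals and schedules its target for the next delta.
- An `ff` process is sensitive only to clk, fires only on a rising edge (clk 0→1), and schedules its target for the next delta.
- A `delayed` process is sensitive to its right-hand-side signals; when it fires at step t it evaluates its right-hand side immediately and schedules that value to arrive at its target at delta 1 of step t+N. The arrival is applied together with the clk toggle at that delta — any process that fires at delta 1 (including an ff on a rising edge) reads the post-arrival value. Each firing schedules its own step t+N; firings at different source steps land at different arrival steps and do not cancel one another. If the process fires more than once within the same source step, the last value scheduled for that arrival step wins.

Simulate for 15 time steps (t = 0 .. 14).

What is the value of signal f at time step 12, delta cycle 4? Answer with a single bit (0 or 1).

t=0 Δ0: c=0 f=1 b=1 d=1 e=0 clk=0 a=1
  Δ1: clk:0→1
  Δ2: b:1→0
  Δ3: c:0→1, d:1→0
  Δ4: d:0→1
  (4Δ to stable)
t=1 Δ0: c=1 f=1 b=0 d=1 e=0 clk=1 a=1
  Δ1: clk:1→0
  (1Δ to stable)
t=2 Δ0: c=1 f=1 b=0 d=1 e=0 clk=0 a=1
  Δ1: clk:0→1
  Δ2: b:0→1
  Δ3: c:1→0, d:1→0
  Δ4: d:0→1
  (4Δ to stable)
t=3 Δ0: c=0 f=1 b=1 d=1 e=0 clk=1 a=1
  Δ1: clk:1→0
  (1Δ to stable)
t=4 Δ0: c=0 f=1 b=1 d=1 e=0 clk=0 a=1
  Δ1: f:1→0, clk:0→1
  Δ2: b:1→0
  Δ3: c:0→1, d:1→0
  Δ4: d:0→1
  (4Δ to stable)
t=5 Δ0: c=1 f=0 b=0 d=1 e=0 clk=1 a=1
  Δ1: clk:1→0
  (1Δ to stable)
t=6 Δ0: c=1 f=0 b=0 d=1 e=0 clk=0 a=1
  Δ1: f:0→1, clk:0→1
  Δ2: b:0→1
  Δ3: c:1→0, d:1→0
  Δ4: d:0→1
  (4Δ to stable)
t=7 Δ0: c=0 f=1 b=1 d=1 e=0 clk=1 a=1
  Δ1: clk:1→0
  (1Δ to stable)
t=8 Δ0: c=0 f=1 b=1 d=1 e=0 clk=0 a=1
  Δ1: f:1→0, clk:0→1
  Δ2: b:1→0
  Δ3: c:0→1, d:1→0
  Δ4: d:0→1
  (4Δ to stable)
t=9 Δ0: c=1 f=0 b=0 d=1 e=0 clk=1 a=1
  Δ1: clk:1→0
  (1Δ to stable)
t=10 Δ0: c=1 f=0 b=0 d=1 e=0 clk=0 a=1
  Δ1: f:0→1, clk:0→1
  Δ2: b:0→1
  Δ3: c:1→0, d:1→0
  Δ4: d:0→1
  (4Δ to stable)
t=11 Δ0: c=0 f=1 b=1 d=1 e=0 clk=1 a=1
  Δ1: clk:1→0
  (1Δ to stable)
t=12 Δ0: c=0 f=1 b=1 d=1 e=0 clk=0 a=1
  Δ1: f:1→0, clk:0→1
  Δ2: b:1→0
  Δ3: c:0→1, d:1→0
  Δ4: d:0→1
  (4Δ to stable)
t=13 Δ0: c=1 f=0 b=0 d=1 e=0 clk=1 a=1
  Δ1: clk:1→0
  (1Δ to stable)
t=14 Δ0: c=1 f=0 b=0 d=1 e=0 clk=0 a=1
  Δ1: f:0→1, clk:0→1
  Δ2: b:0→1
  Δ3: c:1→0, d:1→0
  Δ4: d:0→1
  (4Δ to stable)

0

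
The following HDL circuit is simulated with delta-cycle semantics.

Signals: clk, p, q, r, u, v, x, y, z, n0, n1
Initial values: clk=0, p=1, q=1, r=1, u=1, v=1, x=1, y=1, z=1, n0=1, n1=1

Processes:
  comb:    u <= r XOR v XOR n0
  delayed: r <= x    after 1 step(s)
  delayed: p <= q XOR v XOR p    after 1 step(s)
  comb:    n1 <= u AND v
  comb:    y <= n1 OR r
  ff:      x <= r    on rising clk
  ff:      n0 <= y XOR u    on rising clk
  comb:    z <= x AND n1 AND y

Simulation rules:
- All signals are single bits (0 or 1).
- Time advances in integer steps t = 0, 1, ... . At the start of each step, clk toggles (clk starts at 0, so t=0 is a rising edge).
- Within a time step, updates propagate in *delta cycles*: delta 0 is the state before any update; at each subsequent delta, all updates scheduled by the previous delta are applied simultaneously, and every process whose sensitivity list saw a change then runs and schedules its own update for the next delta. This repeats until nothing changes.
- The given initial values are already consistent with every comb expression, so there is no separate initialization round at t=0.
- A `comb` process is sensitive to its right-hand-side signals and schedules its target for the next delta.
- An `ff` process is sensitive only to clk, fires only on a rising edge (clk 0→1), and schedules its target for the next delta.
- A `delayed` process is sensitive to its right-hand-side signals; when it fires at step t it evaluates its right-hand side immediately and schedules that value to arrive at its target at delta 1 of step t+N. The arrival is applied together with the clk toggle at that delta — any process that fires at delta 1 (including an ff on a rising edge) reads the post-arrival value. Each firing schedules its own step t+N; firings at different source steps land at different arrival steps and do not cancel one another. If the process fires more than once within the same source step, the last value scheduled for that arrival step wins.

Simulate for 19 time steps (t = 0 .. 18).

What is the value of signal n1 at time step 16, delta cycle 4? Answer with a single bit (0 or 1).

0

t0.Δ0 q=1 n1=1 y=1 x=1 n0=1 clk=0 p=1 v=1 z=1 r=1 u=1
t0.Δ1 q=1 n1=1 y=1 x=1 n0=1 clk=1 p=1 v=1 z=1 r=1 u=1
t0.Δ2 q=1 n1=1 y=1 x=1 n0=0 clk=1 p=1 v=1 z=1 r=1 u=1
t0.Δ3 q=1 n1=1 y=1 x=1 n0=0 clk=1 p=1 v=1 z=1 r=1 u=0
t0.Δ4 q=1 n1=0 y=1 x=1 n0=0 clk=1 p=1 v=1 z=1 r=1 u=0
t0.Δ5 q=1 n1=0 y=1 x=1 n0=0 clk=1 p=1 v=1 z=0 r=1 u=0
t1.Δ0 q=1 n1=0 y=1 x=1 n0=0 clk=1 p=1 v=1 z=0 r=1 u=0
t1.Δ1 q=1 n1=0 y=1 x=1 n0=0 clk=0 p=1 v=1 z=0 r=1 u=0
t2.Δ0 q=1 n1=0 y=1 x=1 n0=0 clk=0 p=1 v=1 z=0 r=1 u=0
t2.Δ1 q=1 n1=0 y=1 x=1 n0=0 clk=1 p=1 v=1 z=0 r=1 u=0
t2.Δ2 q=1 n1=0 y=1 x=1 n0=1 clk=1 p=1 v=1 z=0 r=1 u=0
t2.Δ3 q=1 n1=0 y=1 x=1 n0=1 clk=1 p=1 v=1 z=0 r=1 u=1
t2.Δ4 q=1 n1=1 y=1 x=1 n0=1 clk=1 p=1 v=1 z=0 r=1 u=1
t2.Δ5 q=1 n1=1 y=1 x=1 n0=1 clk=1 p=1 v=1 z=1 r=1 u=1
t3.Δ0 q=1 n1=1 y=1 x=1 n0=1 clk=1 p=1 v=1 z=1 r=1 u=1
t3.Δ1 q=1 n1=1 y=1 x=1 n0=1 clk=0 p=1 v=1 z=1 r=1 u=1
t4.Δ0 q=1 n1=1 y=1 x=1 n0=1 clk=0 p=1 v=1 z=1 r=1 u=1
t4.Δ1 q=1 n1=1 y=1 x=1 n0=1 clk=1 p=1 v=1 z=1 r=1 u=1
t4.Δ2 q=1 n1=1 y=1 x=1 n0=0 clk=1 p=1 v=1 z=1 r=1 u=1
t4.Δ3 q=1 n1=1 y=1 x=1 n0=0 clk=1 p=1 v=1 z=1 r=1 u=0
t4.Δ4 q=1 n1=0 y=1 x=1 n0=0 clk=1 p=1 v=1 z=1 r=1 u=0
t4.Δ5 q=1 n1=0 y=1 x=1 n0=0 clk=1 p=1 v=1 z=0 r=1 u=0
t5.Δ0 q=1 n1=0 y=1 x=1 n0=0 clk=1 p=1 v=1 z=0 r=1 u=0
t5.Δ1 q=1 n1=0 y=1 x=1 n0=0 clk=0 p=1 v=1 z=0 r=1 u=0
t6.Δ0 q=1 n1=0 y=1 x=1 n0=0 clk=0 p=1 v=1 z=0 r=1 u=0
t6.Δ1 q=1 n1=0 y=1 x=1 n0=0 clk=1 p=1 v=1 z=0 r=1 u=0
t6.Δ2 q=1 n1=0 y=1 x=1 n0=1 clk=1 p=1 v=1 z=0 r=1 u=0
t6.Δ3 q=1 n1=0 y=1 x=1 n0=1 clk=1 p=1 v=1 z=0 r=1 u=1
t6.Δ4 q=1 n1=1 y=1 x=1 n0=1 clk=1 p=1 v=1 z=0 r=1 u=1
t6.Δ5 q=1 n1=1 y=1 x=1 n0=1 clk=1 p=1 v=1 z=1 r=1 u=1
t7.Δ0 q=1 n1=1 y=1 x=1 n0=1 clk=1 p=1 v=1 z=1 r=1 u=1
t7.Δ1 q=1 n1=1 y=1 x=1 n0=1 clk=0 p=1 v=1 z=1 r=1 u=1
t8.Δ0 q=1 n1=1 y=1 x=1 n0=1 clk=0 p=1 v=1 z=1 r=1 u=1
t8.Δ1 q=1 n1=1 y=1 x=1 n0=1 clk=1 p=1 v=1 z=1 r=1 u=1
t8.Δ2 q=1 n1=1 y=1 x=1 n0=0 clk=1 p=1 v=1 z=1 r=1 u=1
t8.Δ3 q=1 n1=1 y=1 x=1 n0=0 clk=1 p=1 v=1 z=1 r=1 u=0
t8.Δ4 q=1 n1=0 y=1 x=1 n0=0 clk=1 p=1 v=1 z=1 r=1 u=0
t8.Δ5 q=1 n1=0 y=1 x=1 n0=0 clk=1 p=1 v=1 z=0 r=1 u=0
t9.Δ0 q=1 n1=0 y=1 x=1 n0=0 clk=1 p=1 v=1 z=0 r=1 u=0
t9.Δ1 q=1 n1=0 y=1 x=1 n0=0 clk=0 p=1 v=1 z=0 r=1 u=0
t10.Δ0 q=1 n1=0 y=1 x=1 n0=0 clk=0 p=1 v=1 z=0 r=1 u=0
t10.Δ1 q=1 n1=0 y=1 x=1 n0=0 clk=1 p=1 v=1 z=0 r=1 u=0
t10.Δ2 q=1 n1=0 y=1 x=1 n0=1 clk=1 p=1 v=1 z=0 r=1 u=0
t10.Δ3 q=1 n1=0 y=1 x=1 n0=1 clk=1 p=1 v=1 z=0 r=1 u=1
t10.Δ4 q=1 n1=1 y=1 x=1 n0=1 clk=1 p=1 v=1 z=0 r=1 u=1
t10.Δ5 q=1 n1=1 y=1 x=1 n0=1 clk=1 p=1 v=1 z=1 r=1 u=1
t11.Δ0 q=1 n1=1 y=1 x=1 n0=1 clk=1 p=1 v=1 z=1 r=1 u=1
t11.Δ1 q=1 n1=1 y=1 x=1 n0=1 clk=0 p=1 v=1 z=1 r=1 u=1
t12.Δ0 q=1 n1=1 y=1 x=1 n0=1 clk=0 p=1 v=1 z=1 r=1 u=1
t12.Δ1 q=1 n1=1 y=1 x=1 n0=1 clk=1 p=1 v=1 z=1 r=1 u=1
t12.Δ2 q=1 n1=1 y=1 x=1 n0=0 clk=1 p=1 v=1 z=1 r=1 u=1
t12.Δ3 q=1 n1=1 y=1 x=1 n0=0 clk=1 p=1 v=1 z=1 r=1 u=0
t12.Δ4 q=1 n1=0 y=1 x=1 n0=0 clk=1 p=1 v=1 z=1 r=1 u=0
t12.Δ5 q=1 n1=0 y=1 x=1 n0=0 clk=1 p=1 v=1 z=0 r=1 u=0
t13.Δ0 q=1 n1=0 y=1 x=1 n0=0 clk=1 p=1 v=1 z=0 r=1 u=0
t13.Δ1 q=1 n1=0 y=1 x=1 n0=0 clk=0 p=1 v=1 z=0 r=1 u=0
t14.Δ0 q=1 n1=0 y=1 x=1 n0=0 clk=0 p=1 v=1 z=0 r=1 u=0
t14.Δ1 q=1 n1=0 y=1 x=1 n0=0 clk=1 p=1 v=1 z=0 r=1 u=0
t14.Δ2 q=1 n1=0 y=1 x=1 n0=1 clk=1 p=1 v=1 z=0 r=1 u=0
t14.Δ3 q=1 n1=0 y=1 x=1 n0=1 clk=1 p=1 v=1 z=0 r=1 u=1
t14.Δ4 q=1 n1=1 y=1 x=1 n0=1 clk=1 p=1 v=1 z=0 r=1 u=1
t14.Δ5 q=1 n1=1 y=1 x=1 n0=1 clk=1 p=1 v=1 z=1 r=1 u=1
t15.Δ0 q=1 n1=1 y=1 x=1 n0=1 clk=1 p=1 v=1 z=1 r=1 u=1
t15.Δ1 q=1 n1=1 y=1 x=1 n0=1 clk=0 p=1 v=1 z=1 r=1 u=1
t16.Δ0 q=1 n1=1 y=1 x=1 n0=1 clk=0 p=1 v=1 z=1 r=1 u=1
t16.Δ1 q=1 n1=1 y=1 x=1 n0=1 clk=1 p=1 v=1 z=1 r=1 u=1
t16.Δ2 q=1 n1=1 y=1 x=1 n0=0 clk=1 p=1 v=1 z=1 r=1 u=1
t16.Δ3 q=1 n1=1 y=1 x=1 n0=0 clk=1 p=1 v=1 z=1 r=1 u=0
t16.Δ4 q=1 n1=0 y=1 x=1 n0=0 clk=1 p=1 v=1 z=1 r=1 u=0
t16.Δ5 q=1 n1=0 y=1 x=1 n0=0 clk=1 p=1 v=1 z=0 r=1 u=0
t17.Δ0 q=1 n1=0 y=1 x=1 n0=0 clk=1 p=1 v=1 z=0 r=1 u=0
t17.Δ1 q=1 n1=0 y=1 x=1 n0=0 clk=0 p=1 v=1 z=0 r=1 u=0
t18.Δ0 q=1 n1=0 y=1 x=1 n0=0 clk=0 p=1 v=1 z=0 r=1 u=0
t18.Δ1 q=1 n1=0 y=1 x=1 n0=0 clk=1 p=1 v=1 z=0 r=1 u=0
t18.Δ2 q=1 n1=0 y=1 x=1 n0=1 clk=1 p=1 v=1 z=0 r=1 u=0
t18.Δ3 q=1 n1=0 y=1 x=1 n0=1 clk=1 p=1 v=1 z=0 r=1 u=1
t18.Δ4 q=1 n1=1 y=1 x=1 n0=1 clk=1 p=1 v=1 z=0 r=1 u=1
t18.Δ5 q=1 n1=1 y=1 x=1 n0=1 clk=1 p=1 v=1 z=1 r=1 u=1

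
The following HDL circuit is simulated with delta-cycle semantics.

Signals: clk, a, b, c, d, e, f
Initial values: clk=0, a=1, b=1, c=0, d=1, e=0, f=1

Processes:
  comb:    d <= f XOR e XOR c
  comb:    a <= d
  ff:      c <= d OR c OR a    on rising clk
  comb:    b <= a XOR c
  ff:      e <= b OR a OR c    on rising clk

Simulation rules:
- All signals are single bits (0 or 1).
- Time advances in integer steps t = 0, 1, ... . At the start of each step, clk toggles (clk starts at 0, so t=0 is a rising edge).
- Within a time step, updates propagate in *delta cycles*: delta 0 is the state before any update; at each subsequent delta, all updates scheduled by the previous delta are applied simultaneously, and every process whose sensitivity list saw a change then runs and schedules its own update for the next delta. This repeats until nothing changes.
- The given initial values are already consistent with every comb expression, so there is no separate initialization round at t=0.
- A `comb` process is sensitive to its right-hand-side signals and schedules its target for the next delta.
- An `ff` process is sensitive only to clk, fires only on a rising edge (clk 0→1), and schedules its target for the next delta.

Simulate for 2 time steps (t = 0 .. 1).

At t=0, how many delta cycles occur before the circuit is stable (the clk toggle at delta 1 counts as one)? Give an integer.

t0.Δ0 b=1 d=1 a=1 c=0 f=1 clk=0 e=0
t0.Δ1 b=1 d=1 a=1 c=0 f=1 clk=1 e=0
t0.Δ2 b=1 d=1 a=1 c=1 f=1 clk=1 e=1
t0.Δ3 b=0 d=1 a=1 c=1 f=1 clk=1 e=1
t1.Δ0 b=0 d=1 a=1 c=1 f=1 clk=1 e=1
t1.Δ1 b=0 d=1 a=1 c=1 f=1 clk=0 e=1

3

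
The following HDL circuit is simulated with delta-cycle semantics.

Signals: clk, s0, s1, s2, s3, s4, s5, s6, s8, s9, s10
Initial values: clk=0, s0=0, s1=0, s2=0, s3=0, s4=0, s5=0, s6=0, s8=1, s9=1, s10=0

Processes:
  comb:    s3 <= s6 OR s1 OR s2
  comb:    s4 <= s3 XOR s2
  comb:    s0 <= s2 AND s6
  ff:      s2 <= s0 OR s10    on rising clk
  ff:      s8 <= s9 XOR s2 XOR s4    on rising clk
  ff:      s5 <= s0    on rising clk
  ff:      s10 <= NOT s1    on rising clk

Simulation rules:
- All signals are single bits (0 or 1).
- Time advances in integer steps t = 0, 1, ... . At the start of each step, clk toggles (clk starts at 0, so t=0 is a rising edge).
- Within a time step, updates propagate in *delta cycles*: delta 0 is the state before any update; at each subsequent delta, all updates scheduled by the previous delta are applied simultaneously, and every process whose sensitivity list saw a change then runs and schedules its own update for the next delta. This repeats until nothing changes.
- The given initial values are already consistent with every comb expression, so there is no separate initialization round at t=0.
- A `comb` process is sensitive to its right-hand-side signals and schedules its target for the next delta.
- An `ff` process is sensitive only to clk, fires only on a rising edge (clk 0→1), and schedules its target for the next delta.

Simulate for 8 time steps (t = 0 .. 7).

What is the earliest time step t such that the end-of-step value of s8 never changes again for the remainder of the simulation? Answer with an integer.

4

t0.Δ0 clk=0 s9=1 s1=0 s6=0 s5=0 s10=0 s2=0 s0=0 s8=1 s4=0 s3=0
t0.Δ1 clk=1 s9=1 s1=0 s6=0 s5=0 s10=0 s2=0 s0=0 s8=1 s4=0 s3=0
t0.Δ2 clk=1 s9=1 s1=0 s6=0 s5=0 s10=1 s2=0 s0=0 s8=1 s4=0 s3=0
t1.Δ0 clk=1 s9=1 s1=0 s6=0 s5=0 s10=1 s2=0 s0=0 s8=1 s4=0 s3=0
t1.Δ1 clk=0 s9=1 s1=0 s6=0 s5=0 s10=1 s2=0 s0=0 s8=1 s4=0 s3=0
t2.Δ0 clk=0 s9=1 s1=0 s6=0 s5=0 s10=1 s2=0 s0=0 s8=1 s4=0 s3=0
t2.Δ1 clk=1 s9=1 s1=0 s6=0 s5=0 s10=1 s2=0 s0=0 s8=1 s4=0 s3=0
t2.Δ2 clk=1 s9=1 s1=0 s6=0 s5=0 s10=1 s2=1 s0=0 s8=1 s4=0 s3=0
t2.Δ3 clk=1 s9=1 s1=0 s6=0 s5=0 s10=1 s2=1 s0=0 s8=1 s4=1 s3=1
t2.Δ4 clk=1 s9=1 s1=0 s6=0 s5=0 s10=1 s2=1 s0=0 s8=1 s4=0 s3=1
t3.Δ0 clk=1 s9=1 s1=0 s6=0 s5=0 s10=1 s2=1 s0=0 s8=1 s4=0 s3=1
t3.Δ1 clk=0 s9=1 s1=0 s6=0 s5=0 s10=1 s2=1 s0=0 s8=1 s4=0 s3=1
t4.Δ0 clk=0 s9=1 s1=0 s6=0 s5=0 s10=1 s2=1 s0=0 s8=1 s4=0 s3=1
t4.Δ1 clk=1 s9=1 s1=0 s6=0 s5=0 s10=1 s2=1 s0=0 s8=1 s4=0 s3=1
t4.Δ2 clk=1 s9=1 s1=0 s6=0 s5=0 s10=1 s2=1 s0=0 s8=0 s4=0 s3=1
t5.Δ0 clk=1 s9=1 s1=0 s6=0 s5=0 s10=1 s2=1 s0=0 s8=0 s4=0 s3=1
t5.Δ1 clk=0 s9=1 s1=0 s6=0 s5=0 s10=1 s2=1 s0=0 s8=0 s4=0 s3=1
t6.Δ0 clk=0 s9=1 s1=0 s6=0 s5=0 s10=1 s2=1 s0=0 s8=0 s4=0 s3=1
t6.Δ1 clk=1 s9=1 s1=0 s6=0 s5=0 s10=1 s2=1 s0=0 s8=0 s4=0 s3=1
t7.Δ0 clk=1 s9=1 s1=0 s6=0 s5=0 s10=1 s2=1 s0=0 s8=0 s4=0 s3=1
t7.Δ1 clk=0 s9=1 s1=0 s6=0 s5=0 s10=1 s2=1 s0=0 s8=0 s4=0 s3=1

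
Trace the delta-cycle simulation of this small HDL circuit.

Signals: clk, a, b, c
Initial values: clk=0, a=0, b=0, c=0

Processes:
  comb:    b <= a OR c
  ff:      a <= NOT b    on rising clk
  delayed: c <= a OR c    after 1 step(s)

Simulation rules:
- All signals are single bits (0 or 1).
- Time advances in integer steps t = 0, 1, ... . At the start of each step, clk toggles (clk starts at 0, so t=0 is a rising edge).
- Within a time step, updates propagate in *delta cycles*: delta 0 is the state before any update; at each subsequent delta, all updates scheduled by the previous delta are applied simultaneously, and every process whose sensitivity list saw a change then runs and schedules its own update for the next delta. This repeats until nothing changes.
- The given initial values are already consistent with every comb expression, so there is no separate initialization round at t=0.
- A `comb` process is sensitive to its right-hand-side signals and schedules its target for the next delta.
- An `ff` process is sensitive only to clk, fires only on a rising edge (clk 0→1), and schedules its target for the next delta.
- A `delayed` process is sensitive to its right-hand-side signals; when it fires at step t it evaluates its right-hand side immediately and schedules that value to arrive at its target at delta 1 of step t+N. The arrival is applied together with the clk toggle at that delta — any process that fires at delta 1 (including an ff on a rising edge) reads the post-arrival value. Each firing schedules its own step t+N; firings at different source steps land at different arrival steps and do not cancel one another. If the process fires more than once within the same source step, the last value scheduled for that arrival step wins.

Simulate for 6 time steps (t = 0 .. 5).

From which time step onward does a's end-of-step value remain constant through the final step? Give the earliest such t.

t=0 Δ0: c=0 b=0 a=0 clk=0
  Δ1: clk:0→1
  Δ2: a:0→1
  Δ3: b:0→1
  (3Δ to stable)
t=1 Δ0: c=0 b=1 a=1 clk=1
  Δ1: c:0→1, clk:1→0
  (1Δ to stable)
t=2 Δ0: c=1 b=1 a=1 clk=0
  Δ1: clk:0→1
  Δ2: a:1→0
  (2Δ to stable)
t=3 Δ0: c=1 b=1 a=0 clk=1
  Δ1: clk:1→0
  (1Δ to stable)
t=4 Δ0: c=1 b=1 a=0 clk=0
  Δ1: clk:0→1
  (1Δ to stable)
t=5 Δ0: c=1 b=1 a=0 clk=1
  Δ1: clk:1→0
  (1Δ to stable)

2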